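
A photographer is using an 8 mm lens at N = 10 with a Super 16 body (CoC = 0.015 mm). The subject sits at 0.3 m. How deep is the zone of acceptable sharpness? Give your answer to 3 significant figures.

Hyperfocal distance H = f²/(N·c) + f = 8²/(10 × 0.015) + 8 = 64/0.15 + 8 ≈ 434.7 mm ≈ 0.435 m.
Near limit Dn = s·(H − f)/(H + s − 2f) = 300 × (434.7 − 8) / (434.7 + 300 − 2 × 8) = 300 × 426.7 / 718.7 ≈ 178.11 mm.
Far limit Df = s·(H − f)/(H − s) = 300 × (434.7 − 8) / (434.7 − 300) = 300 × 426.7 / 134.7 ≈ 950.50 mm.
Depth of field = Df − Dn = 950.50 − 178.11 ≈ 772.39 mm ≈ 0.772 m.

0.772 m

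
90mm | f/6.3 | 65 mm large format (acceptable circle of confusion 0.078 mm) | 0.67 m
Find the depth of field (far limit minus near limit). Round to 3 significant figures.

47.2 mm

Hyperfocal distance H = f²/(N·c) + f = 90²/(6.3 × 0.078) + 90 = 8100/0.4914 + 90 ≈ 16573.5 mm ≈ 16.57 m.
Near limit Dn = s·(H − f)/(H + s − 2f) = 670 × (16573.5 − 90) / (16573.5 + 670 − 2 × 90) = 670 × 16483.5 / 17063.5 ≈ 647.226 mm.
Far limit Df = s·(H − f)/(H − s) = 670 × (16573.5 − 90) / (16573.5 − 670) = 670 × 16483.5 / 15903.5 ≈ 694.435 mm.
Depth of field = Df − Dn = 694.435 − 647.226 ≈ 47.209 mm.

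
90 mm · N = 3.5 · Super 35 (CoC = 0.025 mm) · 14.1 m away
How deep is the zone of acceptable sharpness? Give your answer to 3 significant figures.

4.37 m

Hyperfocal distance H = f²/(N·c) + f = 90²/(3.5 × 0.025) + 90 = 8100/0.0875 + 90 ≈ 92661.4 mm ≈ 92.66 m.
Near limit Dn = s·(H − f)/(H + s − 2f) = 14100 × (92661.4 − 90) / (92661.4 + 14100 − 2 × 90) = 14100 × 92571.4 / 106581.4 ≈ 12246.6 mm.
Far limit Df = s·(H − f)/(H − s) = 14100 × (92661.4 − 90) / (92661.4 − 14100) = 14100 × 92571.4 / 78561.4 ≈ 16614.5 mm.
Depth of field = Df − Dn = 16614.5 − 12246.6 ≈ 4367.9 mm ≈ 4.37 m.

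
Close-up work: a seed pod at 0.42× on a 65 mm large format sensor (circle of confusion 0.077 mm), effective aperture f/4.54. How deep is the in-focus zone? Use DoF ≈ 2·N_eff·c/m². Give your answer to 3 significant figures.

At magnification m, DoF ≈ 2·N_eff·c/m² = 2 × 4.54 × 0.077 / 0.42² = 0.6992 / 0.1764 ≈ 3.96 mm.

3.96 mm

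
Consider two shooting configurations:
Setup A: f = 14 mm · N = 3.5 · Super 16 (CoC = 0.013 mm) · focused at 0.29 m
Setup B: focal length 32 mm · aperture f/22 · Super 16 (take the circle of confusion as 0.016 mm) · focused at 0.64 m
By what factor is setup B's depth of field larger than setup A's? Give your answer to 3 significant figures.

7.50

Setup A: H = 14²/(3.5×0.013) + 14 ≈ 4321.7 mm; DoF = Df − Dn = 309.853 − 272.538 ≈ 37.315 mm.
Setup B: H = 32²/(22×0.016) + 32 ≈ 2941.1 mm; DoF = Df − Dn = 809.10 − 529.36 ≈ 279.74 mm.
Ratio = 279.74 / 37.315 ≈ 7.50.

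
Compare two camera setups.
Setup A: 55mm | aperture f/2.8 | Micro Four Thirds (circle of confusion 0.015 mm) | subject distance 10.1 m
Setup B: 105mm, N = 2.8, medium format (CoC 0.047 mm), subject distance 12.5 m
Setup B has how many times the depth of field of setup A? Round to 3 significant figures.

1.32

Setup A: H = 55²/(2.8×0.015) + 55 ≈ 72078.8 mm; DoF = Df − Dn = 11736.9 − 8863.8 ≈ 2873.1 mm.
Setup B: H = 105²/(2.8×0.047) + 105 ≈ 83881.6 mm; DoF = Df − Dn = 14670.6 − 10888.9 ≈ 3781.7 mm.
Ratio = 3781.7 / 2873.1 ≈ 1.32.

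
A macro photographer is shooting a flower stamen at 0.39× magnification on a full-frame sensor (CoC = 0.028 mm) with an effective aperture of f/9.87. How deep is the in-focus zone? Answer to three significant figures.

3.63 mm

At magnification m, DoF ≈ 2·N_eff·c/m² = 2 × 9.87 × 0.028 / 0.39² = 0.5527 / 0.1521 ≈ 3.63 mm.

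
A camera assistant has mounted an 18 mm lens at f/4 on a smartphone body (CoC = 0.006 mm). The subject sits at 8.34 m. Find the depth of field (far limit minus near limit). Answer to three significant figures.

Hyperfocal distance H = f²/(N·c) + f = 18²/(4 × 0.006) + 18 = 324/0.024 + 18 ≈ 13518.0 mm ≈ 13.52 m.
Near limit Dn = s·(H − f)/(H + s − 2f) = 8340 × (13518.0 − 18) / (13518.0 + 8340 − 2 × 18) = 8340 × 13500.0 / 21822.0 ≈ 5159 mm.
Far limit Df = s·(H − f)/(H − s) = 8340 × (13518.0 − 18) / (13518.0 − 8340) = 8340 × 13500.0 / 5178.0 ≈ 21744 mm.
Depth of field = Df − Dn = 21744 − 5159 ≈ 16585 mm ≈ 16.6 m.

16.6 m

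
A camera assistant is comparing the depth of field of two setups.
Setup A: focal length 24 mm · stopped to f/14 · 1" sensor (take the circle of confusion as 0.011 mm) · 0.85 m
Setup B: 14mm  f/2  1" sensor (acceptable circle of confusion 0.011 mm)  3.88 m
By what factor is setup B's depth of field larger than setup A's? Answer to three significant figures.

10.5

Setup A: H = 24²/(14×0.011) + 24 ≈ 3764.3 mm; DoF = Df − Dn = 1090.92 − 696.24 ≈ 394.68 mm.
Setup B: H = 14²/(2×0.011) + 14 ≈ 8923.1 mm; DoF = Df − Dn = 6854.4 − 2705.8 ≈ 4148.6 mm.
Ratio = 4148.6 / 394.68 ≈ 10.5.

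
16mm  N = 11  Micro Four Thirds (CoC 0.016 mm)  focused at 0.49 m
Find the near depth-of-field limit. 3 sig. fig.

Hyperfocal distance H = f²/(N·c) + f = 16²/(11 × 0.016) + 16 = 256/0.176 + 16 ≈ 1470.5 mm ≈ 1.471 m.
Near limit Dn = s·(H − f)/(H + s − 2f) = 490 × (1470.5 − 16) / (1470.5 + 490 − 2 × 16) = 490 × 1454.5 / 1928.5 ≈ 369.57 mm.

370 mm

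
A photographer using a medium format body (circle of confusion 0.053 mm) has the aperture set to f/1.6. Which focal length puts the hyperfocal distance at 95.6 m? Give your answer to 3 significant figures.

90.0 mm

From H = f²/(N·c) + f, with f ≪ H: f ≈ √(H·N·c) = √(95600 × 1.6 × 0.053) = √8106.9 ≈ 90.04 mm.
The +f correction barely moves this — solving exactly, f² + N·c·f − N·c·H = 0 ⇒ f = (−N·c + √((N·c)² + 4·N·c·H))/2 = (−0.0848 + √32428)/2 ≈ 89.996 mm, so f ≈ 90.0 mm.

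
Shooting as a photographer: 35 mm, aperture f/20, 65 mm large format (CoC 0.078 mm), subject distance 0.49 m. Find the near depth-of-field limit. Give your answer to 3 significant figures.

310 mm

Hyperfocal distance H = f²/(N·c) + f = 35²/(20 × 0.078) + 35 = 1225/1.56 + 35 ≈ 820.3 mm ≈ 0.820 m.
Near limit Dn = s·(H − f)/(H + s − 2f) = 490 × (820.3 − 35) / (820.3 + 490 − 2 × 35) = 490 × 785.3 / 1240.3 ≈ 310.24 mm.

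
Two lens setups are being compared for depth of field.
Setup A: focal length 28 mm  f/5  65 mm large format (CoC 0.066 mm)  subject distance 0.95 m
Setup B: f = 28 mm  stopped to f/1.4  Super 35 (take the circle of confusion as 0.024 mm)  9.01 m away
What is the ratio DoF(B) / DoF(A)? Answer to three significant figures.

Setup A: H = 28²/(5×0.066) + 28 ≈ 2403.8 mm; DoF = Df − Dn = 1552.51 − 684.40 ≈ 868.11 mm.
Setup B: H = 28²/(1.4×0.024) + 28 ≈ 23361.3 mm; DoF = Df − Dn = 14649.0 − 6505.7 ≈ 8143.3 mm.
Ratio = 8143.3 / 868.11 ≈ 9.38.

9.38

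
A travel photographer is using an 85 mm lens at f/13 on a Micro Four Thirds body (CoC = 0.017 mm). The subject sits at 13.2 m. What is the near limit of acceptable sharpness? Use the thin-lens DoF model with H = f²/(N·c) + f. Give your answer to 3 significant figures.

Hyperfocal distance H = f²/(N·c) + f = 85²/(13 × 0.017) + 85 = 7225/0.221 + 85 ≈ 32777.3 mm ≈ 32.78 m.
Near limit Dn = s·(H − f)/(H + s − 2f) = 13200 × (32777.3 − 85) / (32777.3 + 13200 − 2 × 85) = 13200 × 32692.3 / 45807.3 ≈ 9420.7 mm ≈ 9.42 m.

9.42 m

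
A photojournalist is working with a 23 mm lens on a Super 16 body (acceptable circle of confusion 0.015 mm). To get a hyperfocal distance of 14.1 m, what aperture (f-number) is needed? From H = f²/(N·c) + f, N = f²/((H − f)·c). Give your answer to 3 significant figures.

Rearrange H = f²/(N·c) + f for N: N = f² / ((H − f)·c).
N = 23² / ((14100 − 23) × 0.015) = 529 / 211.2 ≈ 2.51.

f/2.51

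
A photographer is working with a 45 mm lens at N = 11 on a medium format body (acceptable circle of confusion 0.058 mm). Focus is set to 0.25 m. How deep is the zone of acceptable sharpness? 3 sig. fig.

Hyperfocal distance H = f²/(N·c) + f = 45²/(11 × 0.058) + 45 = 2025/0.638 + 45 ≈ 3219.0 mm ≈ 3.219 m.
Near limit Dn = s·(H − f)/(H + s − 2f) = 250 × (3219.0 − 45) / (3219.0 + 250 − 2 × 45) = 250 × 3174.0 / 3379.0 ≈ 234.833 mm.
Far limit Df = s·(H − f)/(H − s) = 250 × (3219.0 − 45) / (3219.0 − 250) = 250 × 3174.0 / 2969.0 ≈ 267.262 mm.
Depth of field = Df − Dn = 267.262 − 234.833 ≈ 32.429 mm.

32.4 mm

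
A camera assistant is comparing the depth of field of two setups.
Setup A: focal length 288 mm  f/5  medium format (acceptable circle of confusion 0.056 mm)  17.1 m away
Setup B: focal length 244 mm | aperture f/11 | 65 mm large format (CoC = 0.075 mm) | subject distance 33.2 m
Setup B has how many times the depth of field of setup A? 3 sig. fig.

19.7

Setup A: H = 288²/(5×0.056) + 288 ≈ 296516.6 mm; DoF = Df − Dn = 18128.9 − 16181.6 ≈ 1947.3 mm.
Setup B: H = 244²/(11×0.075) + 244 ≈ 72408.8 mm; DoF = Df − Dn = 61105 − 22792 ≈ 38313 mm.
Ratio = 38313 / 1947.3 ≈ 19.7.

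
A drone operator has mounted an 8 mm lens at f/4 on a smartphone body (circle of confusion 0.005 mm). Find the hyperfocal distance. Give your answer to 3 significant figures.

3.21 m

Hyperfocal distance H = f²/(N·c) + f = 8²/(4 × 0.005) + 8 = 64/0.02 + 8 ≈ 3208.0 mm ≈ 3.21 m.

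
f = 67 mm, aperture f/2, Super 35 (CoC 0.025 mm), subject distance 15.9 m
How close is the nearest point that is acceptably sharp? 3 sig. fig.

Hyperfocal distance H = f²/(N·c) + f = 67²/(2 × 0.025) + 67 = 4489/0.05 + 67 ≈ 89847.0 mm ≈ 89.85 m.
Near limit Dn = s·(H − f)/(H + s − 2f) = 15900 × (89847.0 − 67) / (89847.0 + 15900 − 2 × 67) = 15900 × 89780.0 / 105613.0 ≈ 13516 mm ≈ 13.5 m.

13.5 m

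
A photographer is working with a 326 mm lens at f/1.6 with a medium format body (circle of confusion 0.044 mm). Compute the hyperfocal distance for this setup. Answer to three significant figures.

1510 m

Hyperfocal distance H = f²/(N·c) + f = 326²/(1.6 × 0.044) + 326 = 106276/0.0704 + 326 ≈ 1509928.3 mm ≈ 1510 m.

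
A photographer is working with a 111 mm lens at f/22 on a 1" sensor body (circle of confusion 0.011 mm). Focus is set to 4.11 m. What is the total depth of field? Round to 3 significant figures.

0.650 m

Hyperfocal distance H = f²/(N·c) + f = 111²/(22 × 0.011) + 111 = 12321/0.242 + 111 ≈ 51024.2 mm ≈ 51.02 m.
Near limit Dn = s·(H − f)/(H + s − 2f) = 4110 × (51024.2 − 111) / (51024.2 + 4110 − 2 × 111) = 4110 × 50913.2 / 54912.2 ≈ 3810.69 mm.
Far limit Df = s·(H − f)/(H − s) = 4110 × (51024.2 − 111) / (51024.2 − 4110) = 4110 × 50913.2 / 46914.2 ≈ 4460.34 mm.
Depth of field = Df − Dn = 4460.34 − 3810.69 ≈ 649.65 mm ≈ 0.650 m.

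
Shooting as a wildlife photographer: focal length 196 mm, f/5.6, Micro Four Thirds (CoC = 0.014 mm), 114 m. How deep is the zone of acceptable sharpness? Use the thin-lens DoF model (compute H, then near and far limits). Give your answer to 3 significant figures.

56.0 m

Hyperfocal distance H = f²/(N·c) + f = 196²/(5.6 × 0.014) + 196 = 38416/0.0784 + 196 ≈ 490196.0 mm ≈ 490.2 m.
Near limit Dn = s·(H − f)/(H + s − 2f) = 114000 × (490196.0 − 196) / (490196.0 + 114000 − 2 × 196) = 114000 × 490000.0 / 603804.0 ≈ 92513 mm.
Far limit Df = s·(H − f)/(H − s) = 114000 × (490196.0 − 196) / (490196.0 − 114000) = 114000 × 490000.0 / 376196.0 ≈ 148486 mm.
Depth of field = Df − Dn = 148486 − 92513 ≈ 55973 mm ≈ 56.0 m.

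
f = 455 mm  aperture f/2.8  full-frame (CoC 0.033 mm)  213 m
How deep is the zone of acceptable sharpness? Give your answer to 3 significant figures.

40.8 m

Hyperfocal distance H = f²/(N·c) + f = 455²/(2.8 × 0.033) + 455 = 207025/0.0924 + 455 ≈ 2240985.3 mm ≈ 2241 m.
Near limit Dn = s·(H − f)/(H + s − 2f) = 213000 × (2240985.3 − 455) / (2240985.3 + 213000 − 2 × 455) = 213000 × 2240530.3 / 2453075.3 ≈ 194545 mm.
Far limit Df = s·(H − f)/(H − s) = 213000 × (2240985.3 − 455) / (2240985.3 − 213000) = 213000 × 2240530.3 / 2027985.3 ≈ 235324 mm.
Depth of field = Df − Dn = 235324 − 194545 ≈ 40779 mm ≈ 40.8 m.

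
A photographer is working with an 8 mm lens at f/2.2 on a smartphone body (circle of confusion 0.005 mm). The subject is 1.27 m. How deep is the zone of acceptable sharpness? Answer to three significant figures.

Hyperfocal distance H = f²/(N·c) + f = 8²/(2.2 × 0.005) + 8 = 64/0.011 + 8 ≈ 5826.2 mm ≈ 5.826 m.
Near limit Dn = s·(H − f)/(H + s − 2f) = 1270 × (5826.2 − 8) / (5826.2 + 1270 − 2 × 8) = 1270 × 5818.2 / 7080.2 ≈ 1043.63 mm.
Far limit Df = s·(H − f)/(H − s) = 1270 × (5826.2 − 8) / (5826.2 − 1270) = 1270 × 5818.2 / 4556.2 ≈ 1621.77 mm.
Depth of field = Df − Dn = 1621.77 − 1043.63 ≈ 578.14 mm ≈ 0.578 m.

0.578 m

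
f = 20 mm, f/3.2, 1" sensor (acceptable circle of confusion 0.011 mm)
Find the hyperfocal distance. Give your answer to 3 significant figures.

Hyperfocal distance H = f²/(N·c) + f = 20²/(3.2 × 0.011) + 20 = 400/0.0352 + 20 ≈ 11383.6 mm ≈ 11.4 m.

11.4 m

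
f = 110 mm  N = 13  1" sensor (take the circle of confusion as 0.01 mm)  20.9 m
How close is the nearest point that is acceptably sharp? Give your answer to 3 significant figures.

Hyperfocal distance H = f²/(N·c) + f = 110²/(13 × 0.01) + 110 = 12100/0.13 + 110 ≈ 93186.9 mm ≈ 93.19 m.
Near limit Dn = s·(H − f)/(H + s − 2f) = 20900 × (93186.9 − 110) / (93186.9 + 20900 − 2 × 110) = 20900 × 93076.9 / 113866.9 ≈ 17084 mm ≈ 17.1 m.

17.1 m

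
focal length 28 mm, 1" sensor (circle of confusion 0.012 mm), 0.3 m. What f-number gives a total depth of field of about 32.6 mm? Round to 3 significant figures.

Write h = H − f = f²/(N·c). The thin-lens limits are Dn = s·h/(h + (s−f)) and Df = s·h/(h − (s−f)), so DoF = Df − Dn = 2·s·(s−f)·h / (h² − (s−f)²).
That is a quadratic in h: DoF·h² − 2·s·(s−f)·h − DoF·(s−f)² = 0 ⇒ h = (s−f)·(s + √(s² + DoF²)) / DoF = 272 × (300 + √(300² + 32.6²)) / 32.6 = 272 × (300 + 301.766) / 32.6 ≈ 5020.9 mm.
Then N = f²/(c·h) = 28² / (0.012 × 5020.9) = 784 / 60.250 ≈ 13.

f/13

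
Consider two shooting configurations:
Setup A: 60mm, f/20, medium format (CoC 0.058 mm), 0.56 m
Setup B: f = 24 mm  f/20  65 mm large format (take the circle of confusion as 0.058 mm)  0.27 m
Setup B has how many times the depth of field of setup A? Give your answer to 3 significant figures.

1.91

Setup A: H = 60²/(20×0.058) + 60 ≈ 3163.4 mm; DoF = Df − Dn = 667.55 − 482.30 ≈ 185.25 mm.
Setup B: H = 24²/(20×0.058) + 24 ≈ 520.6 mm; DoF = Df − Dn = 535.09 − 180.55 ≈ 354.54 mm.
Ratio = 354.54 / 185.25 ≈ 1.91.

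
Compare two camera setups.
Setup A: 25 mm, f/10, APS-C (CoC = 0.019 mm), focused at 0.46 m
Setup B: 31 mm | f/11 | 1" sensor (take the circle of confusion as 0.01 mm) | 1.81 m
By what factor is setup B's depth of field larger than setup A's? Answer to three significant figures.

Setup A: H = 25²/(10×0.019) + 25 ≈ 3314.5 mm; DoF = Df − Dn = 530.10 − 406.27 ≈ 123.83 mm.
Setup B: H = 31²/(11×0.01) + 31 ≈ 8767.4 mm; DoF = Df − Dn = 2272.82 − 1503.78 ≈ 769.04 mm.
Ratio = 769.04 / 123.83 ≈ 6.21.

6.21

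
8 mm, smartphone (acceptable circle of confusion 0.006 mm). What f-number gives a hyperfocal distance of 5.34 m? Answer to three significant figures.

f/2.00

Rearrange H = f²/(N·c) + f for N: N = f² / ((H − f)·c).
N = 8² / ((5340 − 8) × 0.006) = 64 / 31.99 ≈ 2.00.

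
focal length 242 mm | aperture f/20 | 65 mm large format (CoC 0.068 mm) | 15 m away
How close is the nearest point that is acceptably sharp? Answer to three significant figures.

Hyperfocal distance H = f²/(N·c) + f = 242²/(20 × 0.068) + 242 = 58564/1.36 + 242 ≈ 43303.8 mm ≈ 43.30 m.
Near limit Dn = s·(H − f)/(H + s − 2f) = 15000 × (43303.8 − 242) / (43303.8 + 15000 − 2 × 242) = 15000 × 43061.8 / 57819.8 ≈ 11171 mm ≈ 11.2 m.

11.2 m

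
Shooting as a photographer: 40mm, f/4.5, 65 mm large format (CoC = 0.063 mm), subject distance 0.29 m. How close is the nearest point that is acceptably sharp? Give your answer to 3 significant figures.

Hyperfocal distance H = f²/(N·c) + f = 40²/(4.5 × 0.063) + 40 = 1600/0.2835 + 40 ≈ 5683.7 mm ≈ 5.684 m.
Near limit Dn = s·(H − f)/(H + s − 2f) = 290 × (5683.7 − 40) / (5683.7 + 290 − 2 × 40) = 290 × 5643.7 / 5893.7 ≈ 277.70 mm.

278 mm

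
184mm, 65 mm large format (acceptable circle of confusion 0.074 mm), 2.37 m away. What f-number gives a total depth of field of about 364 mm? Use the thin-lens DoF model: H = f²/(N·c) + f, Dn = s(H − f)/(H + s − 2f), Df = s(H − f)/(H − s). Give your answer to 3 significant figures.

Write h = H − f = f²/(N·c). The thin-lens limits are Dn = s·h/(h + (s−f)) and Df = s·h/(h − (s−f)), so DoF = Df − Dn = 2·s·(s−f)·h / (h² − (s−f)²).
That is a quadratic in h: DoF·h² − 2·s·(s−f)·h − DoF·(s−f)² = 0 ⇒ h = (s−f)·(s + √(s² + DoF²)) / DoF = 2186 × (2370 + √(2370² + 364²)) / 364 = 2186 × (2370 + 2397.79) / 364 ≈ 28633 mm.
Then N = f²/(c·h) = 184² / (0.074 × 28633) = 33856 / 2118.8 ≈ 16.

f/16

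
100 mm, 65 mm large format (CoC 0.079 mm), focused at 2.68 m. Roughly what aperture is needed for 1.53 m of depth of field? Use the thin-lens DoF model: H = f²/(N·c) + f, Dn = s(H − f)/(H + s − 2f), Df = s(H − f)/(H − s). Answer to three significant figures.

Write h = H − f = f²/(N·c). The thin-lens limits are Dn = s·h/(h + (s−f)) and Df = s·h/(h − (s−f)), so DoF = Df − Dn = 2·s·(s−f)·h / (h² − (s−f)²).
That is a quadratic in h: DoF·h² − 2·s·(s−f)·h − DoF·(s−f)² = 0 ⇒ h = (s−f)·(s + √(s² + DoF²)) / DoF = 2580 × (2680 + √(2680² + 1530²)) / 1530 = 2580 × (2680 + 3085.98) / 1530 ≈ 9723.0 mm.
Then N = f²/(c·h) = 100² / (0.079 × 9723.0) = 10000 / 768.12 ≈ 13.

f/13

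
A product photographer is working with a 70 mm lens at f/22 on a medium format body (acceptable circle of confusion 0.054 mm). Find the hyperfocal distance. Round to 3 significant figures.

Hyperfocal distance H = f²/(N·c) + f = 70²/(22 × 0.054) + 70 = 4900/1.188 + 70 ≈ 4194.6 mm ≈ 4.19 m.

4.19 m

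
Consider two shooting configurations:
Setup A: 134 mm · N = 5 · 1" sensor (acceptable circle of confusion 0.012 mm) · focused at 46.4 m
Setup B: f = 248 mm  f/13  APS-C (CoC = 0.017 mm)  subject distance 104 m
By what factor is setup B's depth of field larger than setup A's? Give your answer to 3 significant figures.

6.13

Setup A: H = 134²/(5×0.012) + 134 ≈ 299400.7 mm; DoF = Df − Dn = 54885 − 40187 ≈ 14698 mm.
Setup B: H = 248²/(13×0.017) + 248 ≈ 278546.6 mm; DoF = Df − Dn = 165818 − 75757 ≈ 90061 mm.
Ratio = 90061 / 14698 ≈ 6.13.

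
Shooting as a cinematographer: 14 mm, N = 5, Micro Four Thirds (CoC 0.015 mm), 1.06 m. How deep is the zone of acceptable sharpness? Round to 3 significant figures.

Hyperfocal distance H = f²/(N·c) + f = 14²/(5 × 0.015) + 14 = 196/0.075 + 14 ≈ 2627.3 mm ≈ 2.627 m.
Near limit Dn = s·(H − f)/(H + s − 2f) = 1060 × (2627.3 − 14) / (2627.3 + 1060 − 2 × 14) = 1060 × 2613.3 / 3659.3 ≈ 757.0 mm.
Far limit Df = s·(H − f)/(H − s) = 1060 × (2627.3 − 14) / (2627.3 − 1060) = 1060 × 2613.3 / 1567.3 ≈ 1767.4 mm.
Depth of field = Df − Dn = 1767.4 − 757.0 ≈ 1010.4 mm ≈ 1.01 m.

1.01 m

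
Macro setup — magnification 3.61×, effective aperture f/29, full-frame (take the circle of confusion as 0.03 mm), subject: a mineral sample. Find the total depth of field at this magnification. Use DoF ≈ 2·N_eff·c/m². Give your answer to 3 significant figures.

0.134 mm

At magnification m, DoF ≈ 2·N_eff·c/m² = 2 × 29 × 0.03 / 3.61² = 1.74 / 13.03 ≈ 0.134 mm.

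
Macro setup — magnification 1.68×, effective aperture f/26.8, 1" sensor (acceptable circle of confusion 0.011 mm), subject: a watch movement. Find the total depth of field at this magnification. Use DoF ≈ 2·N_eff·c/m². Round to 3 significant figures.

At magnification m, DoF ≈ 2·N_eff·c/m² = 2 × 26.8 × 0.011 / 1.68² = 0.5896 / 2.822 ≈ 0.209 mm.

0.209 mm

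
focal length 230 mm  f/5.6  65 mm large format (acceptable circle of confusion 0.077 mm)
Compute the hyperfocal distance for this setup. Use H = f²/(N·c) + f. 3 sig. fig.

Hyperfocal distance H = f²/(N·c) + f = 230²/(5.6 × 0.077) + 230 = 52900/0.4312 + 230 ≈ 122910.9 mm ≈ 123 m.

123 m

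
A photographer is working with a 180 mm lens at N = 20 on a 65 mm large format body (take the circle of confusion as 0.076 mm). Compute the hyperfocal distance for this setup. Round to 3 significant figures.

Hyperfocal distance H = f²/(N·c) + f = 180²/(20 × 0.076) + 180 = 32400/1.52 + 180 ≈ 21495.8 mm ≈ 21.5 m.

21.5 m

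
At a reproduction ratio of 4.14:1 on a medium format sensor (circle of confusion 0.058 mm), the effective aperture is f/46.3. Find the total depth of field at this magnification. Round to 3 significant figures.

0.313 mm

At magnification m, DoF ≈ 2·N_eff·c/m² = 2 × 46.3 × 0.058 / 4.14² = 5.371 / 17.14 ≈ 0.313 mm.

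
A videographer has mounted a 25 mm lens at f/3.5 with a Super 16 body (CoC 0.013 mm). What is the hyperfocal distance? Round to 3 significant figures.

Hyperfocal distance H = f²/(N·c) + f = 25²/(3.5 × 0.013) + 25 = 625/0.0455 + 25 ≈ 13761.3 mm ≈ 13.8 m.

13.8 m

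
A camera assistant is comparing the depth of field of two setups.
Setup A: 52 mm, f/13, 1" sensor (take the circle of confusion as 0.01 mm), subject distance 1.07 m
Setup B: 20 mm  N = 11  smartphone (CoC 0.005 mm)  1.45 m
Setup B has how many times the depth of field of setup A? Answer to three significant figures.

5.65

Setup A: H = 52²/(13×0.01) + 52 ≈ 20852.0 mm; DoF = Df − Dn = 1125.06 − 1020.08 ≈ 104.98 mm.
Setup B: H = 20²/(11×0.005) + 20 ≈ 7292.7 mm; DoF = Df − Dn = 1804.89 − 1211.74 ≈ 593.15 mm.
Ratio = 593.15 / 104.98 ≈ 5.65.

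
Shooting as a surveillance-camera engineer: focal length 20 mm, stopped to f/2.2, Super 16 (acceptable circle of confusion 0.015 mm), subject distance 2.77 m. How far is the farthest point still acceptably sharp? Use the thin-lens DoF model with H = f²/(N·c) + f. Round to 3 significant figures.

Hyperfocal distance H = f²/(N·c) + f = 20²/(2.2 × 0.015) + 20 = 400/0.033 + 20 ≈ 12141.2 mm ≈ 12.14 m.
Far limit Df = s·(H − f)/(H − s) = 2770 × (12141.2 − 20) / (12141.2 − 2770) = 2770 × 12121.2 / 9371.2 ≈ 3582.9 mm ≈ 3.58 m.

3.58 m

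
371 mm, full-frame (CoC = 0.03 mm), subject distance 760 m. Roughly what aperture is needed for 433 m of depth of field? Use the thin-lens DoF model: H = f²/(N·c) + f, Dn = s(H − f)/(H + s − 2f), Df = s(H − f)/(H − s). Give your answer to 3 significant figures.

f/1.60

Write h = H − f = f²/(N·c). The thin-lens limits are Dn = s·h/(h + (s−f)) and Df = s·h/(h − (s−f)), so DoF = Df − Dn = 2·s·(s−f)·h / (h² − (s−f)²).
That is a quadratic in h: DoF·h² − 2·s·(s−f)·h − DoF·(s−f)² = 0 ⇒ h = (s−f)·(s + √(s² + DoF²)) / DoF = 759629 × (760000 + √(760000² + 433000²)) / 433000 = 759629 × (760000 + 874694) / 433000 ≈ 2867808 mm.
Then N = f²/(c·h) = 371² / (0.03 × 2867808) = 137641 / 86034 ≈ 1.60.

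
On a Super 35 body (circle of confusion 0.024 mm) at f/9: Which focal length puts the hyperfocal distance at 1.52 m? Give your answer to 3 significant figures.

From H = f²/(N·c) + f, with f ≪ H: f ≈ √(H·N·c) = √(1520 × 9 × 0.024) = √328.32 ≈ 18.12 mm.
Exact: f² + N·c·f − N·c·H = 0 ⇒ f = (−N·c + √((N·c)² + 4·N·c·H))/2 = (−0.216 + √1313.3)/2 ≈ 18.012 mm ≈ 18.0 mm.

18.0 mm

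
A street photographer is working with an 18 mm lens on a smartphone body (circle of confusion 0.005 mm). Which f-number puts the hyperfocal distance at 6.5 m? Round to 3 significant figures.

Rearrange H = f²/(N·c) + f for N: N = f² / ((H − f)·c).
N = 18² / ((6500 − 18) × 0.005) = 324 / 32.41 ≈ 10.

f/10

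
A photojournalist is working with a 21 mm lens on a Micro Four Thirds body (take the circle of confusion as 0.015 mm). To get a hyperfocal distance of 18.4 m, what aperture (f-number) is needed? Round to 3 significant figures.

f/1.60

Rearrange H = f²/(N·c) + f for N: N = f² / ((H − f)·c).
N = 21² / ((18400 − 21) × 0.015) = 441 / 275.7 ≈ 1.60.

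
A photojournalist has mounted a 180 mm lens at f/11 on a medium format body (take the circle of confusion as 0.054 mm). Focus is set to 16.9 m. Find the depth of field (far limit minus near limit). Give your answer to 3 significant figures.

Hyperfocal distance H = f²/(N·c) + f = 180²/(11 × 0.054) + 180 = 32400/0.594 + 180 ≈ 54725.5 mm ≈ 54.73 m.
Near limit Dn = s·(H − f)/(H + s − 2f) = 16900 × (54725.5 − 180) / (54725.5 + 16900 − 2 × 180) = 16900 × 54545.5 / 71265.5 ≈ 12935 mm.
Far limit Df = s·(H − f)/(H − s) = 16900 × (54725.5 − 180) / (54725.5 − 16900) = 16900 × 54545.5 / 37825.5 ≈ 24370 mm.
Depth of field = Df − Dn = 24370 − 12935 ≈ 11435 mm ≈ 11.4 m.

11.4 m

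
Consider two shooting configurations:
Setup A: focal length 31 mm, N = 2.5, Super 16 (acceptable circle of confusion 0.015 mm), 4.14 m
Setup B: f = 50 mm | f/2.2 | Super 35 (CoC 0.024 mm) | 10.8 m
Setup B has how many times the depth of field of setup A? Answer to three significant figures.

3.79

Setup A: H = 31²/(2.5×0.015) + 31 ≈ 25657.7 mm; DoF = Df − Dn = 4930.6 − 3567.9 ≈ 1362.7 mm.
Setup B: H = 50²/(2.2×0.024) + 50 ≈ 47398.5 mm; DoF = Df − Dn = 13972.3 − 8801.7 ≈ 5170.6 mm.
Ratio = 5170.6 / 1362.7 ≈ 3.79.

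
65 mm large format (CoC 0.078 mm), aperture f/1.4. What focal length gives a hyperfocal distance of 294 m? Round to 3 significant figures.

From H = f²/(N·c) + f, with f ≪ H: f ≈ √(H·N·c) = √(294000 × 1.4 × 0.078) = √32105 ≈ 179.2 mm.
The +f correction barely moves this — solving exactly, f² + N·c·f − N·c·H = 0 ⇒ f = (−N·c + √((N·c)² + 4·N·c·H))/2 = (−0.1092 + √128419)/2 ≈ 179.12 mm, so f ≈ 179 mm.

179 mm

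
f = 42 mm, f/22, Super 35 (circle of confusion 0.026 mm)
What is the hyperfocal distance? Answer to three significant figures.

3.13 m

Hyperfocal distance H = f²/(N·c) + f = 42²/(22 × 0.026) + 42 = 1764/0.572 + 42 ≈ 3125.9 mm ≈ 3.13 m.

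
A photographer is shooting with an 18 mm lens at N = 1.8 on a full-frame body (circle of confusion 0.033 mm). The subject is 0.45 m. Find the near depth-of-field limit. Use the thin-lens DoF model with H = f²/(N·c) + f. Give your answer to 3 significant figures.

417 mm

Hyperfocal distance H = f²/(N·c) + f = 18²/(1.8 × 0.033) + 18 = 324/0.0594 + 18 ≈ 5472.5 mm ≈ 5.473 m.
Near limit Dn = s·(H − f)/(H + s − 2f) = 450 × (5472.5 − 18) / (5472.5 + 450 − 2 × 18) = 450 × 5454.5 / 5886.5 ≈ 416.98 mm.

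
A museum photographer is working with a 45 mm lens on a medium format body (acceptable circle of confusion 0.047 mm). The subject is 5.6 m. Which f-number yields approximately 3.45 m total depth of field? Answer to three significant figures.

Write h = H − f = f²/(N·c). The thin-lens limits are Dn = s·h/(h + (s−f)) and Df = s·h/(h − (s−f)), so DoF = Df − Dn = 2·s·(s−f)·h / (h² − (s−f)²).
That is a quadratic in h: DoF·h² − 2·s·(s−f)·h − DoF·(s−f)² = 0 ⇒ h = (s−f)·(s + √(s² + DoF²)) / DoF = 5555 × (5600 + √(5600² + 3450²)) / 3450 = 5555 × (5600 + 6577.42) / 3450 ≈ 19607 mm.
Then N = f²/(c·h) = 45² / (0.047 × 19607) = 2025 / 921.55 ≈ 2.20.

f/2.20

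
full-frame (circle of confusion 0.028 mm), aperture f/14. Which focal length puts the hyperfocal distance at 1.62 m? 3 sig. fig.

25.0 mm

From H = f²/(N·c) + f, with f ≪ H: f ≈ √(H·N·c) = √(1620 × 14 × 0.028) = √635.04 ≈ 25.20 mm.
Exact: f² + N·c·f − N·c·H = 0 ⇒ f = (−N·c + √((N·c)² + 4·N·c·H))/2 = (−0.392 + √2540.3)/2 ≈ 25.005 mm ≈ 25.0 mm.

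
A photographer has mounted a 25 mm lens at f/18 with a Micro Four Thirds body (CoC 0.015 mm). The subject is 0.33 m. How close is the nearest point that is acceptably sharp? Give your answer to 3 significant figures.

Hyperfocal distance H = f²/(N·c) + f = 25²/(18 × 0.015) + 25 = 625/0.27 + 25 ≈ 2339.8 mm ≈ 2.340 m.
Near limit Dn = s·(H − f)/(H + s − 2f) = 330 × (2339.8 − 25) / (2339.8 + 330 − 2 × 25) = 330 × 2314.8 / 2619.8 ≈ 291.58 mm.

292 mm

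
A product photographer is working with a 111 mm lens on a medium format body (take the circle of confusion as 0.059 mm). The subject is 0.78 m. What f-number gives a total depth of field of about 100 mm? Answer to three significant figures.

Write h = H − f = f²/(N·c). The thin-lens limits are Dn = s·h/(h + (s−f)) and Df = s·h/(h − (s−f)), so DoF = Df − Dn = 2·s·(s−f)·h / (h² − (s−f)²).
That is a quadratic in h: DoF·h² − 2·s·(s−f)·h − DoF·(s−f)² = 0 ⇒ h = (s−f)·(s + √(s² + DoF²)) / DoF = 669 × (780 + √(780² + 100²)) / 100 = 669 × (780 + 786.384) / 100 ≈ 10479 mm.
Then N = f²/(c·h) = 111² / (0.059 × 10479) = 12321 / 618.27 ≈ 19.9.

f/19.9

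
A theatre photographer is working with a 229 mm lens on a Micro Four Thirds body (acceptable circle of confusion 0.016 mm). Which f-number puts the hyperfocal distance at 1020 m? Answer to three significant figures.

Rearrange H = f²/(N·c) + f for N: N = f² / ((H − f)·c).
N = 229² / ((1020000 − 229) × 0.016) = 52441 / 16316 ≈ 3.21.

f/3.21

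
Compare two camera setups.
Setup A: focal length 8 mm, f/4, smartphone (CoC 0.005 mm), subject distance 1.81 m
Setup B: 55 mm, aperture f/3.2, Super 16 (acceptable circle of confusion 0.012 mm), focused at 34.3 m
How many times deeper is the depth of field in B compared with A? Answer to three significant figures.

12.3

Setup A: H = 8²/(4×0.005) + 8 ≈ 3208.0 mm; DoF = Df − Dn = 4143.1 − 1157.9 ≈ 2985.2 mm.
Setup B: H = 55²/(3.2×0.012) + 55 ≈ 78831.0 mm; DoF = Df − Dn = 60677 − 23907 ≈ 36770 mm.
Ratio = 36770 / 2985.2 ≈ 12.3.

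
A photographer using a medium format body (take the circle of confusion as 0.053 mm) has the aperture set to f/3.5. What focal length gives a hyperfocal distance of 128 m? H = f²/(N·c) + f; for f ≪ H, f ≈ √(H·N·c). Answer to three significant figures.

From H = f²/(N·c) + f, with f ≪ H: f ≈ √(H·N·c) = √(128000 × 3.5 × 0.053) = √23744 ≈ 154.1 mm.
The +f correction barely moves this — solving exactly, f² + N·c·f − N·c·H = 0 ⇒ f = (−N·c + √((N·c)² + 4·N·c·H))/2 = (−0.1855 + √94976)/2 ≈ 154.00 mm, so f ≈ 154 mm.

154 mm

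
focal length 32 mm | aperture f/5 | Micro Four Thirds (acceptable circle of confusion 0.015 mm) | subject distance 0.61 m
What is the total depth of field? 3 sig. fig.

51.7 mm

Hyperfocal distance H = f²/(N·c) + f = 32²/(5 × 0.015) + 32 = 1024/0.075 + 32 ≈ 13685.3 mm ≈ 13.69 m.
Near limit Dn = s·(H − f)/(H + s − 2f) = 610 × (13685.3 − 32) / (13685.3 + 610 − 2 × 32) = 610 × 13653.3 / 14231.3 ≈ 585.225 mm.
Far limit Df = s·(H − f)/(H − s) = 610 × (13685.3 − 32) / (13685.3 − 610) = 610 × 13653.3 / 13075.3 ≈ 636.965 mm.
Depth of field = Df − Dn = 636.965 − 585.225 ≈ 51.740 mm.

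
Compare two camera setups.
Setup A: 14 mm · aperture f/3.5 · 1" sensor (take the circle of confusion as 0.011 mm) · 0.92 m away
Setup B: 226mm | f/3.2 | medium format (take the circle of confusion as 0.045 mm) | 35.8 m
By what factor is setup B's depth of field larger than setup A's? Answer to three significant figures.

Setup A: H = 14²/(3.5×0.011) + 14 ≈ 5104.9 mm; DoF = Df − Dn = 1119.17 − 781.01 ≈ 338.16 mm.
Setup B: H = 226²/(3.2×0.045) + 226 ≈ 354920.4 mm; DoF = Df − Dn = 39790.8 − 32536.7 ≈ 7254.1 mm.
Ratio = 7254.1 / 338.16 ≈ 21.5.

21.5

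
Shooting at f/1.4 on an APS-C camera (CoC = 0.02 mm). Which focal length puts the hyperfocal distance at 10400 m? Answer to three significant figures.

540 mm

From H = f²/(N·c) + f, with f ≪ H: f ≈ √(H·N·c) = √(10400000 × 1.4 × 0.02) = √291200 ≈ 539.6 mm.
The +f correction barely moves this — solving exactly, f² + N·c·f − N·c·H = 0 ⇒ f = (−N·c + √((N·c)² + 4·N·c·H))/2 = (−0.028 + √1164800)/2 ≈ 539.62 mm, so f ≈ 540 mm.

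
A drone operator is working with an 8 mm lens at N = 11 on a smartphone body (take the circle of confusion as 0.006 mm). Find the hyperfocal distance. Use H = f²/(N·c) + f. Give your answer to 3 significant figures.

Hyperfocal distance H = f²/(N·c) + f = 8²/(11 × 0.006) + 8 = 64/0.066 + 8 ≈ 977.7 mm ≈ 0.978 m.

0.978 m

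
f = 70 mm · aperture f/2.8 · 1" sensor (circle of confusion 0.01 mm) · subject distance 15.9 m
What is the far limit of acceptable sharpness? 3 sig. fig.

17.5 m

Hyperfocal distance H = f²/(N·c) + f = 70²/(2.8 × 0.01) + 70 = 4900/0.028 + 70 ≈ 175070.0 mm ≈ 175.1 m.
Far limit Df = s·(H − f)/(H − s) = 15900 × (175070.0 − 70) / (175070.0 − 15900) = 15900 × 175000.0 / 159170.0 ≈ 17481 mm ≈ 17.5 m.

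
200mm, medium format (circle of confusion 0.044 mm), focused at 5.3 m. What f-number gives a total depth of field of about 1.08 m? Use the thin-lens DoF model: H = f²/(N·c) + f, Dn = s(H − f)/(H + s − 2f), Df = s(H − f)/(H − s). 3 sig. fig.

f/18

Write h = H − f = f²/(N·c). The thin-lens limits are Dn = s·h/(h + (s−f)) and Df = s·h/(h − (s−f)), so DoF = Df − Dn = 2·s·(s−f)·h / (h² − (s−f)²).
That is a quadratic in h: DoF·h² − 2·s·(s−f)·h − DoF·(s−f)² = 0 ⇒ h = (s−f)·(s + √(s² + DoF²)) / DoF = 5100 × (5300 + √(5300² + 1080²)) / 1080 = 5100 × (5300 + 5408.92) / 1080 ≈ 50570 mm.
Then N = f²/(c·h) = 200² / (0.044 × 50570) = 40000 / 2225.1 ≈ 18.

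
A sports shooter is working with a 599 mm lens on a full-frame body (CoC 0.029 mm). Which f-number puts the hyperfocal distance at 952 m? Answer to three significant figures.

Rearrange H = f²/(N·c) + f for N: N = f² / ((H − f)·c).
N = 599² / ((952000 − 599) × 0.029) = 358801 / 27591 ≈ 13.

f/13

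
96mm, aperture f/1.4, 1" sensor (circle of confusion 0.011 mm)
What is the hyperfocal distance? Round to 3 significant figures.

599 m

Hyperfocal distance H = f²/(N·c) + f = 96²/(1.4 × 0.011) + 96 = 9216/0.0154 + 96 ≈ 598537.6 mm ≈ 599 m.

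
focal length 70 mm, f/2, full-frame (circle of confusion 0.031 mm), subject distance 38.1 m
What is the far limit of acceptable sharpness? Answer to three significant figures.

Hyperfocal distance H = f²/(N·c) + f = 70²/(2 × 0.031) + 70 = 4900/0.062 + 70 ≈ 79102.3 mm ≈ 79.10 m.
Far limit Df = s·(H − f)/(H − s) = 38100 × (79102.3 − 70) / (79102.3 − 38100) = 38100 × 79032.3 / 41002.3 ≈ 73438 mm ≈ 73.4 m.

73.4 m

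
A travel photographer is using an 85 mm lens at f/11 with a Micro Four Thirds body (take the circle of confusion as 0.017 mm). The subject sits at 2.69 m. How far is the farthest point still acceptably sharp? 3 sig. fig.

Hyperfocal distance H = f²/(N·c) + f = 85²/(11 × 0.017) + 85 = 7225/0.187 + 85 ≈ 38721.4 mm ≈ 38.72 m.
Far limit Df = s·(H − f)/(H − s) = 2690 × (38721.4 − 85) / (38721.4 − 2690) = 2690 × 38636.4 / 36031.4 ≈ 2884.5 mm ≈ 2.88 m.

2.88 m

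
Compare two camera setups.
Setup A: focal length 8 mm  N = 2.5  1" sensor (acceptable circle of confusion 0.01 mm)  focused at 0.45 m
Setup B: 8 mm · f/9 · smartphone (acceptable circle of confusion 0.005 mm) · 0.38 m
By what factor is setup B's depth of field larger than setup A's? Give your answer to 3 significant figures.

Setup A: H = 8²/(2.5×0.01) + 8 ≈ 2568.0 mm; DoF = Df − Dn = 543.91 − 383.74 ≈ 160.17 mm.
Setup B: H = 8²/(9×0.005) + 8 ≈ 1430.2 mm; DoF = Df − Dn = 514.60 − 301.21 ≈ 213.39 mm.
Ratio = 213.39 / 160.17 ≈ 1.33.

1.33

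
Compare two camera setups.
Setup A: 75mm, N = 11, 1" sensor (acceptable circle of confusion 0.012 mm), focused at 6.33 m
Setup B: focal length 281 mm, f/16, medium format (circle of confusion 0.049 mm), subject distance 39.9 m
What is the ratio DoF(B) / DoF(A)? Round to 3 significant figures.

19.6

Setup A: H = 75²/(11×0.012) + 75 ≈ 42688.6 mm; DoF = Df − Dn = 7419.0 − 5519.8 ≈ 1899.2 mm.
Setup B: H = 281²/(16×0.049) + 281 ≈ 100996.6 mm; DoF = Df − Dn = 65774 − 28636 ≈ 37138 mm.
Ratio = 37138 / 1899.2 ≈ 19.6.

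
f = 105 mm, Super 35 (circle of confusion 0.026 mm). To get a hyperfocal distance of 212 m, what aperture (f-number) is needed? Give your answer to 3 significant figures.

Rearrange H = f²/(N·c) + f for N: N = f² / ((H − f)·c).
N = 105² / ((212000 − 105) × 0.026) = 11025 / 5509 ≈ 2.00.

f/2.00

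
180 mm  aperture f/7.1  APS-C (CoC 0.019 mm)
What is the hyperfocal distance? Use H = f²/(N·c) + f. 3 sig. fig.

240 m

Hyperfocal distance H = f²/(N·c) + f = 180²/(7.1 × 0.019) + 180 = 32400/0.1349 + 180 ≈ 240357.9 mm ≈ 240 m.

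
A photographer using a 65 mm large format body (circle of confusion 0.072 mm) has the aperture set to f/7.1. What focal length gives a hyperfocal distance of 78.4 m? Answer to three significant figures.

From H = f²/(N·c) + f, with f ≪ H: f ≈ √(H·N·c) = √(78400 × 7.1 × 0.072) = √40078 ≈ 200.2 mm.
The +f correction barely moves this — solving exactly, f² + N·c·f − N·c·H = 0 ⇒ f = (−N·c + √((N·c)² + 4·N·c·H))/2 = (−0.5112 + √160313)/2 ≈ 199.94 mm, so f ≈ 200 mm.

200 mm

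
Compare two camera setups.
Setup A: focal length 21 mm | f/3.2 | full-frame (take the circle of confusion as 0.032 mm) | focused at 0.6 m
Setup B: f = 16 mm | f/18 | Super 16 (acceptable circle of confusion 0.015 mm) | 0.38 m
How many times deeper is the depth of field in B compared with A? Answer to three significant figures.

Setup A: H = 21²/(3.2×0.032) + 21 ≈ 4327.6 mm; DoF = Df − Dn = 693.20 − 528.89 ≈ 164.31 mm.
Setup B: H = 16²/(18×0.015) + 16 ≈ 964.1 mm; DoF = Df − Dn = 616.79 − 274.59 ≈ 342.20 mm.
Ratio = 342.20 / 164.31 ≈ 2.08.

2.08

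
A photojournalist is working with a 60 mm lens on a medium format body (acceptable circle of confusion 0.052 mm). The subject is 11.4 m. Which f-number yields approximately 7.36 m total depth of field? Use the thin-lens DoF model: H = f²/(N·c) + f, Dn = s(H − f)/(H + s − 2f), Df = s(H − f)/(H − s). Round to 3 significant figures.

f/1.80

Write h = H − f = f²/(N·c). The thin-lens limits are Dn = s·h/(h + (s−f)) and Df = s·h/(h − (s−f)), so DoF = Df − Dn = 2·s·(s−f)·h / (h² − (s−f)²).
That is a quadratic in h: DoF·h² − 2·s·(s−f)·h − DoF·(s−f)² = 0 ⇒ h = (s−f)·(s + √(s² + DoF²)) / DoF = 11340 × (11400 + √(11400² + 7360²)) / 7360 = 11340 × (11400 + 13569.4) / 7360 ≈ 38472 mm.
Then N = f²/(c·h) = 60² / (0.052 × 38472) = 3600 / 2000.5 ≈ 1.80.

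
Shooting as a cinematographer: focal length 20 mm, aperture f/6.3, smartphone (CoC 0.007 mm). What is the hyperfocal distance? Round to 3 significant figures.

Hyperfocal distance H = f²/(N·c) + f = 20²/(6.3 × 0.007) + 20 = 400/0.0441 + 20 ≈ 9090.3 mm ≈ 9.09 m.

9.09 m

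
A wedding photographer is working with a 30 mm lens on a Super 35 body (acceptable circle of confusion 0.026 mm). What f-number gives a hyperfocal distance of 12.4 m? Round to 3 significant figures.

f/2.80

Rearrange H = f²/(N·c) + f for N: N = f² / ((H − f)·c).
N = 30² / ((12400 − 30) × 0.026) = 900 / 321.6 ≈ 2.80.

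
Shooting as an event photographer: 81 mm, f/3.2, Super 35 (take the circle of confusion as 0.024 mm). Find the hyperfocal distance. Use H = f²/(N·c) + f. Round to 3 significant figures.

85.5 m

Hyperfocal distance H = f²/(N·c) + f = 81²/(3.2 × 0.024) + 81 = 6561/0.0768 + 81 ≈ 85510.7 mm ≈ 85.5 m.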